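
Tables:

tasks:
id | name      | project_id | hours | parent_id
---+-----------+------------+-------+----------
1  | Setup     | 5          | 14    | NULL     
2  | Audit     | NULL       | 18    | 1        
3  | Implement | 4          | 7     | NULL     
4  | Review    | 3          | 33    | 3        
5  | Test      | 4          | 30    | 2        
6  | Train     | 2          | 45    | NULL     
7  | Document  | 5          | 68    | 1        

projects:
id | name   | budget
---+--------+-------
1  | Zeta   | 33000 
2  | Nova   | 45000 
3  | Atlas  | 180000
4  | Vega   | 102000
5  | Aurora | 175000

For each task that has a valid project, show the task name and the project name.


INNER JOIN keeps only tasks rows whose project_id matches an id in projects. Walk through each task:
  - task 1 (Setup): project_id=5 -> matches Aurora
  - task 2 (Audit): project_id=NULL, no match -> dropped
  - task 3 (Implement): project_id=4 -> matches Vega
  - task 4 (Review): project_id=3 -> matches Atlas
  - task 5 (Test): project_id=4 -> matches Vega
  - task 6 (Train): project_id=2 -> matches Nova
  - task 7 (Document): project_id=5 -> matches Aurora
So 1 of 7 rows is dropped.

SQL:
SELECT a.name, b.name AS project
FROM tasks a
INNER JOIN projects b ON a.project_id = b.id

Result:
name      | project
----------+--------
Setup     | Aurora 
Implement | Vega   
Review    | Atlas  
Test      | Vega   
Train     | Nova   
Document  | Aurora 


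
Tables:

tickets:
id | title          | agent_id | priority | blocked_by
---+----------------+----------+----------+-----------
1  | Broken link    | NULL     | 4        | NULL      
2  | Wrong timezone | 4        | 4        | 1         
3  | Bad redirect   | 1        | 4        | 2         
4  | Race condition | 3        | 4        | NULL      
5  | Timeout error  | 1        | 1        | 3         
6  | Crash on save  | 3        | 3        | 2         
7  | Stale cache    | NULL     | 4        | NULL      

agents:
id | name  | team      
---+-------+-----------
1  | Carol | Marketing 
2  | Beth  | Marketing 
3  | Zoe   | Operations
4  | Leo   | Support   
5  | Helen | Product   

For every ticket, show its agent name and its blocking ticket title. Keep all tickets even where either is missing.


Two LEFT JOINs from the same base table tickets: one to agents via agent_id, one to tickets itself via blocked_by. Both are LEFT so every ticket is preserved.
Match against agents:
  - ticket 1 (Broken link): agent_id=NULL, no match -> kept with NULL
  - ticket 2 (Wrong timezone): agent_id=4 -> matches Leo
  - ticket 3 (Bad redirect): agent_id=1 -> matches Carol
  - ticket 4 (Race condition): agent_id=3 -> matches Zoe
  - ticket 5 (Timeout error): agent_id=1 -> matches Carol
  - ticket 6 (Crash on save): agent_id=3 -> matches Zoe
  - ticket 7 (Stale cache): agent_id=NULL, no match -> kept with NULL
Match against tickets (self):
  - ticket 1 (Broken link): blocked_by=NULL -> NULL
  - ticket 2 (Wrong timezone): blocked_by=1 -> Broken link
  - ticket 3 (Bad redirect): blocked_by=2 -> Wrong timezone
  - ticket 4 (Race condition): blocked_by=NULL -> NULL
  - ticket 5 (Timeout error): blocked_by=3 -> Bad redirect
  - ticket 6 (Crash on save): blocked_by=2 -> Wrong timezone
  - ticket 7 (Stale cache): blocked_by=NULL -> NULL

SQL:
SELECT a.title, b.name AS agent, c.title AS blocked_by
FROM tickets a
LEFT JOIN agents b ON a.agent_id = b.id
LEFT JOIN tickets c ON a.blocked_by = c.id

Result:
title          | agent | blocked_by    
---------------+-------+---------------
Broken link    | NULL  | NULL          
Wrong timezone | Leo   | Broken link   
Bad redirect   | Carol | Wrong timezone
Race condition | Zoe   | NULL          
Timeout error  | Carol | Bad redirect  
Crash on save  | Zoe   | Wrong timezone
Stale cache    | NULL  | NULL          


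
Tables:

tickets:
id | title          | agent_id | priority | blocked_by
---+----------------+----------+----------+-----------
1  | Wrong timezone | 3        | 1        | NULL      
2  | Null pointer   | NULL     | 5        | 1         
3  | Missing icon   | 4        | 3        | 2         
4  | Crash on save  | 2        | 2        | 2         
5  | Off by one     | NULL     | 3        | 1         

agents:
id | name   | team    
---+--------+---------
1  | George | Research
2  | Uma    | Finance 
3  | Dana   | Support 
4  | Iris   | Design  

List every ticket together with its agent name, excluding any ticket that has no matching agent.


INNER JOIN keeps only tickets rows whose agent_id matches an id in agents. Walk through each ticket:
  - ticket 1 (Wrong timezone): agent_id=3 -> matches Dana
  - ticket 2 (Null pointer): agent_id=NULL, no match -> dropped
  - ticket 3 (Missing icon): agent_id=4 -> matches Iris
  - ticket 4 (Crash on save): agent_id=2 -> matches Uma
  - ticket 5 (Off by one): agent_id=NULL, no match -> dropped
So 2 of 5 rows are dropped.

SQL:
SELECT a.title, b.name AS agent
FROM tickets a
INNER JOIN agents b ON a.agent_id = b.id

Result:
title          | agent
---------------+------
Wrong timezone | Dana 
Missing icon   | Iris 
Crash on save  | Uma  


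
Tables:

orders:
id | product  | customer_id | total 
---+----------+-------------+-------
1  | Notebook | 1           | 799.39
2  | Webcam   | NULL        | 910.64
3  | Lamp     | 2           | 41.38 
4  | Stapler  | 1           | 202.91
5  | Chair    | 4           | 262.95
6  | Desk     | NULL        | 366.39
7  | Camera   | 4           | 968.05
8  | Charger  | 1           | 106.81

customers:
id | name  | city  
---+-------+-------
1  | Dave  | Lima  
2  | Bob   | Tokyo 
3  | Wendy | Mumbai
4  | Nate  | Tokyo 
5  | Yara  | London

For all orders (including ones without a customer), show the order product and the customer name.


LEFT JOIN keeps every row from orders (the left table); where customer_id has no match in customers, the customer columns become NULL. Walk through each order:
  - order 1 (Notebook): customer_id=1 -> matches Dave
  - order 2 (Webcam): customer_id=NULL, no match -> kept with NULL
  - order 3 (Lamp): customer_id=2 -> matches Bob
  - order 4 (Stapler): customer_id=1 -> matches Dave
  - order 5 (Chair): customer_id=4 -> matches Nate
  - order 6 (Desk): customer_id=NULL, no match -> kept with NULL
  - order 7 (Camera): customer_id=4 -> matches Nate
  - order 8 (Charger): customer_id=1 -> matches Dave
All 8 rows appear; 2 have NULL customer.

SQL:
SELECT a.product, b.name AS customer
FROM orders a
LEFT JOIN customers b ON a.customer_id = b.id

Result:
product  | customer
---------+---------
Notebook | Dave    
Webcam   | NULL    
Lamp     | Bob     
Stapler  | Dave    
Chair    | Nate    
Desk     | NULL    
Camera   | Nate    
Charger  | Dave    


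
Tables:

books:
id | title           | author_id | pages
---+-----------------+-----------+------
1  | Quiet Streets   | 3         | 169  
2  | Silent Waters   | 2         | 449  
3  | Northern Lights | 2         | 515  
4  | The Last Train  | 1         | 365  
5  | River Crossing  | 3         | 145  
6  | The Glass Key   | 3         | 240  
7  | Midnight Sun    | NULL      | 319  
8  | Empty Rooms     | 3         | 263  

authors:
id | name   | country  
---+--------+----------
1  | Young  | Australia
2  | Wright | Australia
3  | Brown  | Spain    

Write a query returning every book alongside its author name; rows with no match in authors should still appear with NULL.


LEFT JOIN keeps every row from books (the left table); where author_id has no match in authors, the author columns become NULL. Walk through each book:
  - book 1 (Quiet Streets): author_id=3 -> matches Brown
  - book 2 (Silent Waters): author_id=2 -> matches Wright
  - book 3 (Northern Lights): author_id=2 -> matches Wright
  - book 4 (The Last Train): author_id=1 -> matches Young
  - book 5 (River Crossing): author_id=3 -> matches Brown
  - book 6 (The Glass Key): author_id=3 -> matches Brown
  - book 7 (Midnight Sun): author_id=NULL, no match -> kept with NULL
  - book 8 (Empty Rooms): author_id=3 -> matches Brown
All 8 rows appear; 1 has NULL author.

SQL:
SELECT a.title, b.name AS author
FROM books a
LEFT JOIN authors b ON a.author_id = b.id

Result:
title           | author
----------------+-------
Quiet Streets   | Brown 
Silent Waters   | Wright
Northern Lights | Wright
The Last Train  | Young 
River Crossing  | Brown 
The Glass Key   | Brown 
Midnight Sun    | NULL  
Empty Rooms     | Brown 


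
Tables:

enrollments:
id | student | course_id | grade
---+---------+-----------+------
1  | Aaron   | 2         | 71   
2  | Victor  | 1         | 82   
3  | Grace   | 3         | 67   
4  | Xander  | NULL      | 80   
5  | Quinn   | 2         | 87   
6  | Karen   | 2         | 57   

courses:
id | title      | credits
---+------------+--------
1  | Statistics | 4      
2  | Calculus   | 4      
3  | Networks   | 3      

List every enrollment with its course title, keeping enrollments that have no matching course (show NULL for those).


LEFT JOIN keeps every row from enrollments (the left table); where course_id has no match in courses, the course columns become NULL. Walk through each enrollment:
  - enrollment 1 (Aaron): course_id=2 -> matches Calculus
  - enrollment 2 (Victor): course_id=1 -> matches Statistics
  - enrollment 3 (Grace): course_id=3 -> matches Networks
  - enrollment 4 (Xander): course_id=NULL, no match -> kept with NULL
  - enrollment 5 (Quinn): course_id=2 -> matches Calculus
  - enrollment 6 (Karen): course_id=2 -> matches Calculus
All 6 rows appear; 1 has NULL course.

SQL:
SELECT a.student, b.title AS course
FROM enrollments a
LEFT JOIN courses b ON a.course_id = b.id

Result:
student | course    
--------+-----------
Aaron   | Calculus  
Victor  | Statistics
Grace   | Networks  
Xander  | NULL      
Quinn   | Calculus  
Karen   | Calculus  


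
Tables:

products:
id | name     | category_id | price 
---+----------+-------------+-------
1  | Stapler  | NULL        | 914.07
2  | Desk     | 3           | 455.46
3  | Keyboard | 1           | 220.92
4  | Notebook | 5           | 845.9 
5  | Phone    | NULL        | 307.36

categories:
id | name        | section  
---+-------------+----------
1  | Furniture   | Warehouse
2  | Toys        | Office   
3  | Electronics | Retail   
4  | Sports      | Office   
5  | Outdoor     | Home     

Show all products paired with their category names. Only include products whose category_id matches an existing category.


INNER JOIN keeps only products rows whose category_id matches an id in categories. Walk through each product:
  - product 1 (Stapler): category_id=NULL, no match -> dropped
  - product 2 (Desk): category_id=3 -> matches Electronics
  - product 3 (Keyboard): category_id=1 -> matches Furniture
  - product 4 (Notebook): category_id=5 -> matches Outdoor
  - product 5 (Phone): category_id=NULL, no match -> dropped
So 2 of 5 rows are dropped.

SQL:
SELECT a.name, b.name AS category
FROM products a
INNER JOIN categories b ON a.category_id = b.id

Result:
name     | category   
---------+------------
Desk     | Electronics
Keyboard | Furniture  
Notebook | Outdoor    


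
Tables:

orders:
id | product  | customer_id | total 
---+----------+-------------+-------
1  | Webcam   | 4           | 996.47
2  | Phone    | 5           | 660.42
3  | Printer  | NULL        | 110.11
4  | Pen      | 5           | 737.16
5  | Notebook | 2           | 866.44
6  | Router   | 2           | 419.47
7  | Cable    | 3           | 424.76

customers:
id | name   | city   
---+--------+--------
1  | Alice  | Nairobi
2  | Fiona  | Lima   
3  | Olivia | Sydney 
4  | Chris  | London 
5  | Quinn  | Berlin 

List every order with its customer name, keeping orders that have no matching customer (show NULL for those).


LEFT JOIN keeps every row from orders (the left table); where customer_id has no match in customers, the customer columns become NULL. Walk through each order:
  - order 1 (Webcam): customer_id=4 -> matches Chris
  - order 2 (Phone): customer_id=5 -> matches Quinn
  - order 3 (Printer): customer_id=NULL, no match -> kept with NULL
  - order 4 (Pen): customer_id=5 -> matches Quinn
  - order 5 (Notebook): customer_id=2 -> matches Fiona
  - order 6 (Router): customer_id=2 -> matches Fiona
  - order 7 (Cable): customer_id=3 -> matches Olivia
All 7 rows appear; 1 has NULL customer.

SQL:
SELECT a.product, b.name AS customer
FROM orders a
LEFT JOIN customers b ON a.customer_id = b.id

Result:
product  | customer
---------+---------
Webcam   | Chris   
Phone    | Quinn   
Printer  | NULL    
Pen      | Quinn   
Notebook | Fiona   
Router   | Fiona   
Cable    | Olivia  


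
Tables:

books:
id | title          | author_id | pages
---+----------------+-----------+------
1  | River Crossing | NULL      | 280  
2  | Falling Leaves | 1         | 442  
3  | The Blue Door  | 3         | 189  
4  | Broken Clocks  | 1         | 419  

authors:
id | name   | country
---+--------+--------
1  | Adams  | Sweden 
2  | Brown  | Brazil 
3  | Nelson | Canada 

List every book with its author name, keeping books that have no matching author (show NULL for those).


LEFT JOIN keeps every row from books (the left table); where author_id has no match in authors, the author columns become NULL. Walk through each book:
  - book 1 (River Crossing): author_id=NULL, no match -> kept with NULL
  - book 2 (Falling Leaves): author_id=1 -> matches Adams
  - book 3 (The Blue Door): author_id=3 -> matches Nelson
  - book 4 (Broken Clocks): author_id=1 -> matches Adams
All 4 rows appear; 1 has NULL author.

SQL:
SELECT a.title, b.name AS author
FROM books a
LEFT JOIN authors b ON a.author_id = b.id

Result:
title          | author
---------------+-------
River Crossing | NULL  
Falling Leaves | Adams 
The Blue Door  | Nelson
Broken Clocks  | Adams 


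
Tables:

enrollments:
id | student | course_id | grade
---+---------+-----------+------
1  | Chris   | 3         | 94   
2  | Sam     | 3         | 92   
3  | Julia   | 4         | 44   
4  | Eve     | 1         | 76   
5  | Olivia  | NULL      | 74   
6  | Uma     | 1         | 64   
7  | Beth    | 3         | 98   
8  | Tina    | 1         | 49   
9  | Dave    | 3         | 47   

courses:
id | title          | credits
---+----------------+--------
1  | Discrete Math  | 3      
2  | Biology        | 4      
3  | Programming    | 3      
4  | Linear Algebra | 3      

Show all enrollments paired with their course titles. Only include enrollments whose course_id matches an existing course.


INNER JOIN keeps only enrollments rows whose course_id matches an id in courses. Walk through each enrollment:
  - enrollment 1 (Chris): course_id=3 -> matches Programming
  - enrollment 2 (Sam): course_id=3 -> matches Programming
  - enrollment 3 (Julia): course_id=4 -> matches Linear Algebra
  - enrollment 4 (Eve): course_id=1 -> matches Discrete Math
  - enrollment 5 (Olivia): course_id=NULL, no match -> dropped
  - enrollment 6 (Uma): course_id=1 -> matches Discrete Math
  - enrollment 7 (Beth): course_id=3 -> matches Programming
  - enrollment 8 (Tina): course_id=1 -> matches Discrete Math
  - enrollment 9 (Dave): course_id=3 -> matches Programming
So 1 of 9 rows is dropped.

SQL:
SELECT a.student, b.title AS course
FROM enrollments a
INNER JOIN courses b ON a.course_id = b.id

Result:
student | course        
--------+---------------
Chris   | Programming   
Sam     | Programming   
Julia   | Linear Algebra
Eve     | Discrete Math 
Uma     | Discrete Math 
Beth    | Programming   
Tina    | Discrete Math 
Dave    | Programming   


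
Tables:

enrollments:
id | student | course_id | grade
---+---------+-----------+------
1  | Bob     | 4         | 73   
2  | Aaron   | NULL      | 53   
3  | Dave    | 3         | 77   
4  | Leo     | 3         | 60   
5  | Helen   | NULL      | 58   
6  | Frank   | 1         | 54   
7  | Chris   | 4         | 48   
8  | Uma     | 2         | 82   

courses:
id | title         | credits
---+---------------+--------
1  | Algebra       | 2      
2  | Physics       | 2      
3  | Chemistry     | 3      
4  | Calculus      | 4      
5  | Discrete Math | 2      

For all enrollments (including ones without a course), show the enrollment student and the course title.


LEFT JOIN keeps every row from enrollments (the left table); where course_id has no match in courses, the course columns become NULL. Walk through each enrollment:
  - enrollment 1 (Bob): course_id=4 -> matches Calculus
  - enrollment 2 (Aaron): course_id=NULL, no match -> kept with NULL
  - enrollment 3 (Dave): course_id=3 -> matches Chemistry
  - enrollment 4 (Leo): course_id=3 -> matches Chemistry
  - enrollment 5 (Helen): course_id=NULL, no match -> kept with NULL
  - enrollment 6 (Frank): course_id=1 -> matches Algebra
  - enrollment 7 (Chris): course_id=4 -> matches Calculus
  - enrollment 8 (Uma): course_id=2 -> matches Physics
All 8 rows appear; 2 have NULL course.

SQL:
SELECT a.student, b.title AS course
FROM enrollments a
LEFT JOIN courses b ON a.course_id = b.id

Result:
student | course   
--------+----------
Bob     | Calculus 
Aaron   | NULL     
Dave    | Chemistry
Leo     | Chemistry
Helen   | NULL     
Frank   | Algebra  
Chris   | Calculus 
Uma     | Physics  


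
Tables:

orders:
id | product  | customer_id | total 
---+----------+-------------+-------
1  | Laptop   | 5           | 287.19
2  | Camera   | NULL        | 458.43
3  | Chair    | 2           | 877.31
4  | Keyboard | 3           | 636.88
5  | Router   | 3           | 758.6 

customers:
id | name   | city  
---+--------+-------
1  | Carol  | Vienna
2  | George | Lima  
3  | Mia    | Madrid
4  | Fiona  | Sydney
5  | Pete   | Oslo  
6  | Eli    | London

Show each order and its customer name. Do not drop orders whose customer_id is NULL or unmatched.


LEFT JOIN keeps every row from orders (the left table); where customer_id has no match in customers, the customer columns become NULL. Walk through each order:
  - order 1 (Laptop): customer_id=5 -> matches Pete
  - order 2 (Camera): customer_id=NULL, no match -> kept with NULL
  - order 3 (Chair): customer_id=2 -> matches George
  - order 4 (Keyboard): customer_id=3 -> matches Mia
  - order 5 (Router): customer_id=3 -> matches Mia
All 5 rows appear; 1 has NULL customer.

SQL:
SELECT a.product, b.name AS customer
FROM orders a
LEFT JOIN customers b ON a.customer_id = b.id

Result:
product  | customer
---------+---------
Laptop   | Pete    
Camera   | NULL    
Chair    | George  
Keyboard | Mia     
Router   | Mia     


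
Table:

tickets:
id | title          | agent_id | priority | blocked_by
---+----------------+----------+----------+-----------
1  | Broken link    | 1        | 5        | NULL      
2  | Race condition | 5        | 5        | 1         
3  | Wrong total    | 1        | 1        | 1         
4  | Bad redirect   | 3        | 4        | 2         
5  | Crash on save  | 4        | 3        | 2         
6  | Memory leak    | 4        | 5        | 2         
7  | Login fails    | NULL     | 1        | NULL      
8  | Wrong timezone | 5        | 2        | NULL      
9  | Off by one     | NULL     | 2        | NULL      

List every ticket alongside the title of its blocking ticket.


This is a self-join: tickets is joined to a second copy of itself, matching each row's blocked_by to another row's id. Use LEFT JOIN so rows with blocked_by=NULL are kept.
  - ticket 1 (Broken link): blocked_by=NULL -> NULL
  - ticket 2 (Race condition): blocked_by=1 -> Broken link
  - ticket 3 (Wrong total): blocked_by=1 -> Broken link
  - ticket 4 (Bad redirect): blocked_by=2 -> Race condition
  - ticket 5 (Crash on save): blocked_by=2 -> Race condition
  - ticket 6 (Memory leak): blocked_by=2 -> Race condition
  - ticket 7 (Login fails): blocked_by=NULL -> NULL
  - ticket 8 (Wrong timezone): blocked_by=NULL -> NULL
  - ticket 9 (Off by one): blocked_by=NULL -> NULL

SQL:
SELECT a.title AS item, b.title AS blocked_by
FROM tickets a
LEFT JOIN tickets b ON a.blocked_by = b.id

Result:
item           | blocked_by    
---------------+---------------
Broken link    | NULL          
Race condition | Broken link   
Wrong total    | Broken link   
Bad redirect   | Race condition
Crash on save  | Race condition
Memory leak    | Race condition
Login fails    | NULL          
Wrong timezone | NULL          
Off by one     | NULL          


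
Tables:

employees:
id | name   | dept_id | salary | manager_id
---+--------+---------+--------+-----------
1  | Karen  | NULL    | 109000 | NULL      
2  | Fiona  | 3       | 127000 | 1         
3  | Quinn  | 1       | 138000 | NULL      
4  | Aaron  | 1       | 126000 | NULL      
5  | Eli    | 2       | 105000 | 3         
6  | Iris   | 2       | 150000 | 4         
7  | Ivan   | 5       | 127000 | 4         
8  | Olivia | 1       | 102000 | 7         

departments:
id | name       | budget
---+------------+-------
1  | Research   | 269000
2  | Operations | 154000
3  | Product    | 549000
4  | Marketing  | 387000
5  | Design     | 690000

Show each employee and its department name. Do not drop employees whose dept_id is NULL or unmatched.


LEFT JOIN keeps every row from employees (the left table); where dept_id has no match in departments, the department columns become NULL. Walk through each employee:
  - employee 1 (Karen): dept_id=NULL, no match -> kept with NULL
  - employee 2 (Fiona): dept_id=3 -> matches Product
  - employee 3 (Quinn): dept_id=1 -> matches Research
  - employee 4 (Aaron): dept_id=1 -> matches Research
  - employee 5 (Eli): dept_id=2 -> matches Operations
  - employee 6 (Iris): dept_id=2 -> matches Operations
  - employee 7 (Ivan): dept_id=5 -> matches Design
  - employee 8 (Olivia): dept_id=1 -> matches Research
All 8 rows appear; 1 has NULL department.

SQL:
SELECT a.name, b.name AS department
FROM employees a
LEFT JOIN departments b ON a.dept_id = b.id

Result:
name   | department
-------+-----------
Karen  | NULL      
Fiona  | Product   
Quinn  | Research  
Aaron  | Research  
Eli    | Operations
Iris   | Operations
Ivan   | Design    
Olivia | Research  


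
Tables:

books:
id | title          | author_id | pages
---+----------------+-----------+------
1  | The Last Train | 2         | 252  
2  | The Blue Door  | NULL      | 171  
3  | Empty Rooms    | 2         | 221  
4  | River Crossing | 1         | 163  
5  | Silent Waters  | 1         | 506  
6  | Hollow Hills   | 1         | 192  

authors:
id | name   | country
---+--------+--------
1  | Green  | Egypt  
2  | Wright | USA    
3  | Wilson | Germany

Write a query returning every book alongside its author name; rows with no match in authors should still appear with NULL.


LEFT JOIN keeps every row from books (the left table); where author_id has no match in authors, the author columns become NULL. Walk through each book:
  - book 1 (The Last Train): author_id=2 -> matches Wright
  - book 2 (The Blue Door): author_id=NULL, no match -> kept with NULL
  - book 3 (Empty Rooms): author_id=2 -> matches Wright
  - book 4 (River Crossing): author_id=1 -> matches Green
  - book 5 (Silent Waters): author_id=1 -> matches Green
  - book 6 (Hollow Hills): author_id=1 -> matches Green
All 6 rows appear; 1 has NULL author.

SQL:
SELECT a.title, b.name AS author
FROM books a
LEFT JOIN authors b ON a.author_id = b.id

Result:
title          | author
---------------+-------
The Last Train | Wright
The Blue Door  | NULL  
Empty Rooms    | Wright
River Crossing | Green 
Silent Waters  | Green 
Hollow Hills   | Green 


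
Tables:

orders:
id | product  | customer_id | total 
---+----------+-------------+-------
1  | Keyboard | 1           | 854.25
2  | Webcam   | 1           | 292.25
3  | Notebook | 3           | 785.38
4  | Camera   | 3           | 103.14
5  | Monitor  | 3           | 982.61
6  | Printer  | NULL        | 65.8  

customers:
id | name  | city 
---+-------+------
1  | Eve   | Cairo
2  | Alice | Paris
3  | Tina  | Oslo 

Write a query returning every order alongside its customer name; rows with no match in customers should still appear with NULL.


LEFT JOIN keeps every row from orders (the left table); where customer_id has no match in customers, the customer columns become NULL. Walk through each order:
  - order 1 (Keyboard): customer_id=1 -> matches Eve
  - order 2 (Webcam): customer_id=1 -> matches Eve
  - order 3 (Notebook): customer_id=3 -> matches Tina
  - order 4 (Camera): customer_id=3 -> matches Tina
  - order 5 (Monitor): customer_id=3 -> matches Tina
  - order 6 (Printer): customer_id=NULL, no match -> kept with NULL
All 6 rows appear; 1 has NULL customer.

SQL:
SELECT a.product, b.name AS customer
FROM orders a
LEFT JOIN customers b ON a.customer_id = b.id

Result:
product  | customer
---------+---------
Keyboard | Eve     
Webcam   | Eve     
Notebook | Tina    
Camera   | Tina    
Monitor  | Tina    
Printer  | NULL    


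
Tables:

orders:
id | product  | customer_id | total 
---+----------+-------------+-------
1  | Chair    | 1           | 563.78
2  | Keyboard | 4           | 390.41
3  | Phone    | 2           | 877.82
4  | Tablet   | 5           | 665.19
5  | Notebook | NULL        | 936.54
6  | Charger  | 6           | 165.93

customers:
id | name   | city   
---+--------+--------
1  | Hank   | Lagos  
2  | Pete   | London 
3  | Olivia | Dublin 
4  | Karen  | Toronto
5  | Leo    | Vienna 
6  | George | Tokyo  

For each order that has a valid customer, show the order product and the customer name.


INNER JOIN keeps only orders rows whose customer_id matches an id in customers. Walk through each order:
  - order 1 (Chair): customer_id=1 -> matches Hank
  - order 2 (Keyboard): customer_id=4 -> matches Karen
  - order 3 (Phone): customer_id=2 -> matches Pete
  - order 4 (Tablet): customer_id=5 -> matches Leo
  - order 5 (Notebook): customer_id=NULL, no match -> dropped
  - order 6 (Charger): customer_id=6 -> matches George
So 1 of 6 rows is dropped.

SQL:
SELECT a.product, b.name AS customer
FROM orders a
INNER JOIN customers b ON a.customer_id = b.id

Result:
product  | customer
---------+---------
Chair    | Hank    
Keyboard | Karen   
Phone    | Pete    
Tablet   | Leo     
Charger  | George  


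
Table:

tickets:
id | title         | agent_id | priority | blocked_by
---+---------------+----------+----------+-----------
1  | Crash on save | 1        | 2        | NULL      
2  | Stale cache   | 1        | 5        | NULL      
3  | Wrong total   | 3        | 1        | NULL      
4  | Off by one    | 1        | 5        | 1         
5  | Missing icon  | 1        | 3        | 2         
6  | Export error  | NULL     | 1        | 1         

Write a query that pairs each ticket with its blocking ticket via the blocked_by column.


This is a self-join: tickets is joined to a second copy of itself, matching each row's blocked_by to another row's id. Use LEFT JOIN so rows with blocked_by=NULL are kept.
  - ticket 1 (Crash on save): blocked_by=NULL -> NULL
  - ticket 2 (Stale cache): blocked_by=NULL -> NULL
  - ticket 3 (Wrong total): blocked_by=NULL -> NULL
  - ticket 4 (Off by one): blocked_by=1 -> Crash on save
  - ticket 5 (Missing icon): blocked_by=2 -> Stale cache
  - ticket 6 (Export error): blocked_by=1 -> Crash on save

SQL:
SELECT a.title AS item, b.title AS blocked_by
FROM tickets a
LEFT JOIN tickets b ON a.blocked_by = b.id

Result:
item          | blocked_by   
--------------+--------------
Crash on save | NULL         
Stale cache   | NULL         
Wrong total   | NULL         
Off by one    | Crash on save
Missing icon  | Stale cache  
Export error  | Crash on save


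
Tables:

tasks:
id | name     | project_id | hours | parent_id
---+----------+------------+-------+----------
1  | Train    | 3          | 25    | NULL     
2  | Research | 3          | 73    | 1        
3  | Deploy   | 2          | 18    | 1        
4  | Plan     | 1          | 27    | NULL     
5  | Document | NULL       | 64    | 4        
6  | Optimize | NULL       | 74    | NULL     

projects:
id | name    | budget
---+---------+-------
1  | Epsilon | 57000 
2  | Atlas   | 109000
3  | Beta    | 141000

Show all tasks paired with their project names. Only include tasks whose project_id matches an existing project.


INNER JOIN keeps only tasks rows whose project_id matches an id in projects. Walk through each task:
  - task 1 (Train): project_id=3 -> matches Beta
  - task 2 (Research): project_id=3 -> matches Beta
  - task 3 (Deploy): project_id=2 -> matches Atlas
  - task 4 (Plan): project_id=1 -> matches Epsilon
  - task 5 (Document): project_id=NULL, no match -> dropped
  - task 6 (Optimize): project_id=NULL, no match -> dropped
So 2 of 6 rows are dropped.

SQL:
SELECT a.name, b.name AS project
FROM tasks a
INNER JOIN projects b ON a.project_id = b.id

Result:
name     | project
---------+--------
Train    | Beta   
Research | Beta   
Deploy   | Atlas  
Plan     | Epsilon


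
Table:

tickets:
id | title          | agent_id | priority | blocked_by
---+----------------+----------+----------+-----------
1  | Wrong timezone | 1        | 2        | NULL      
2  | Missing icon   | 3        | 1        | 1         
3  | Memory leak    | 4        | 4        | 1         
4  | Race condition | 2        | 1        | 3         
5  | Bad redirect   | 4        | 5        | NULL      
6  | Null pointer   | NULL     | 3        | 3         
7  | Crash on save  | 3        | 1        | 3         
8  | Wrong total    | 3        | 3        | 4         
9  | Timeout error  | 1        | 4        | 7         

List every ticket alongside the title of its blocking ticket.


This is a self-join: tickets is joined to a second copy of itself, matching each row's blocked_by to another row's id. Use LEFT JOIN so rows with blocked_by=NULL are kept.
  - ticket 1 (Wrong timezone): blocked_by=NULL -> NULL
  - ticket 2 (Missing icon): blocked_by=1 -> Wrong timezone
  - ticket 3 (Memory leak): blocked_by=1 -> Wrong timezone
  - ticket 4 (Race condition): blocked_by=3 -> Memory leak
  - ticket 5 (Bad redirect): blocked_by=NULL -> NULL
  - ticket 6 (Null pointer): blocked_by=3 -> Memory leak
  - ticket 7 (Crash on save): blocked_by=3 -> Memory leak
  - ticket 8 (Wrong total): blocked_by=4 -> Race condition
  - ticket 9 (Timeout error): blocked_by=7 -> Crash on save

SQL:
SELECT a.title AS item, b.title AS blocked_by
FROM tickets a
LEFT JOIN tickets b ON a.blocked_by = b.id

Result:
item           | blocked_by    
---------------+---------------
Wrong timezone | NULL          
Missing icon   | Wrong timezone
Memory leak    | Wrong timezone
Race condition | Memory leak   
Bad redirect   | NULL          
Null pointer   | Memory leak   
Crash on save  | Memory leak   
Wrong total    | Race condition
Timeout error  | Crash on save 


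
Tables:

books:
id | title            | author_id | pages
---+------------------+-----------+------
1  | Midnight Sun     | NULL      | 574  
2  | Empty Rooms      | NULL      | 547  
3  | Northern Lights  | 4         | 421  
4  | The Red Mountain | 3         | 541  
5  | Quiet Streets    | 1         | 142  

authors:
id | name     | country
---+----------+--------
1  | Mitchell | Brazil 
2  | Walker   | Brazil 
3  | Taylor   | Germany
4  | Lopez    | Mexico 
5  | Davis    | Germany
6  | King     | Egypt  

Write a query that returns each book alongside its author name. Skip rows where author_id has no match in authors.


INNER JOIN keeps only books rows whose author_id matches an id in authors. Walk through each book:
  - book 1 (Midnight Sun): author_id=NULL, no match -> dropped
  - book 2 (Empty Rooms): author_id=NULL, no match -> dropped
  - book 3 (Northern Lights): author_id=4 -> matches Lopez
  - book 4 (The Red Mountain): author_id=3 -> matches Taylor
  - book 5 (Quiet Streets): author_id=1 -> matches Mitchell
So 2 of 5 rows are dropped.

SQL:
SELECT a.title, b.name AS author
FROM books a
INNER JOIN authors b ON a.author_id = b.id

Result:
title            | author  
-----------------+---------
Northern Lights  | Lopez   
The Red Mountain | Taylor  
Quiet Streets    | Mitchell


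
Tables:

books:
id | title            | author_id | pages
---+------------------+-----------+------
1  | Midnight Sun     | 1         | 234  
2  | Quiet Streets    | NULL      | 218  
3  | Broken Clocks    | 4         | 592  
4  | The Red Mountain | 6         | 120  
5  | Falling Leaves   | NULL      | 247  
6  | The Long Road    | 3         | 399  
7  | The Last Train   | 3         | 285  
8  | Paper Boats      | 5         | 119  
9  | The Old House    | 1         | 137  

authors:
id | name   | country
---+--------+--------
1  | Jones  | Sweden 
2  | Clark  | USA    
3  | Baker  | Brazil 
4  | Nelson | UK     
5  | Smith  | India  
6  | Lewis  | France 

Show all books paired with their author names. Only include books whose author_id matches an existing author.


INNER JOIN keeps only books rows whose author_id matches an id in authors. Walk through each book:
  - book 1 (Midnight Sun): author_id=1 -> matches Jones
  - book 2 (Quiet Streets): author_id=NULL, no match -> dropped
  - book 3 (Broken Clocks): author_id=4 -> matches Nelson
  - book 4 (The Red Mountain): author_id=6 -> matches Lewis
  - book 5 (Falling Leaves): author_id=NULL, no match -> dropped
  - book 6 (The Long Road): author_id=3 -> matches Baker
  - book 7 (The Last Train): author_id=3 -> matches Baker
  - book 8 (Paper Boats): author_id=5 -> matches Smith
  - book 9 (The Old House): author_id=1 -> matches Jones
So 2 of 9 rows are dropped.

SQL:
SELECT a.title, b.name AS author
FROM books a
INNER JOIN authors b ON a.author_id = b.id

Result:
title            | author
-----------------+-------
Midnight Sun     | Jones 
Broken Clocks    | Nelson
The Red Mountain | Lewis 
The Long Road    | Baker 
The Last Train   | Baker 
Paper Boats      | Smith 
The Old House    | Jones 


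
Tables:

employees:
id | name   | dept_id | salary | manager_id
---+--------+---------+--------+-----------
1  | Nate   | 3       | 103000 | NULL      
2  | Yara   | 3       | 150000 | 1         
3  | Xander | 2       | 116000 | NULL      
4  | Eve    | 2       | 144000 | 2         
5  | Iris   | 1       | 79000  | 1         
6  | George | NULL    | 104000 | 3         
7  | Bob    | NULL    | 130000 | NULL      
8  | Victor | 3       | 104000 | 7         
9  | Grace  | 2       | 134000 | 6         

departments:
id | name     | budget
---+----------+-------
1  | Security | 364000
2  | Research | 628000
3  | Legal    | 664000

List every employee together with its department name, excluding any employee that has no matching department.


INNER JOIN keeps only employees rows whose dept_id matches an id in departments. Walk through each employee:
  - employee 1 (Nate): dept_id=3 -> matches Legal
  - employee 2 (Yara): dept_id=3 -> matches Legal
  - employee 3 (Xander): dept_id=2 -> matches Research
  - employee 4 (Eve): dept_id=2 -> matches Research
  - employee 5 (Iris): dept_id=1 -> matches Security
  - employee 6 (George): dept_id=NULL, no match -> dropped
  - employee 7 (Bob): dept_id=NULL, no match -> dropped
  - employee 8 (Victor): dept_id=3 -> matches Legal
  - employee 9 (Grace): dept_id=2 -> matches Research
So 2 of 9 rows are dropped.

SQL:
SELECT a.name, b.name AS department
FROM employees a
INNER JOIN departments b ON a.dept_id = b.id

Result:
name   | department
-------+-----------
Nate   | Legal     
Yara   | Legal     
Xander | Research  
Eve    | Research  
Iris   | Security  
Victor | Legal     
Grace  | Research  


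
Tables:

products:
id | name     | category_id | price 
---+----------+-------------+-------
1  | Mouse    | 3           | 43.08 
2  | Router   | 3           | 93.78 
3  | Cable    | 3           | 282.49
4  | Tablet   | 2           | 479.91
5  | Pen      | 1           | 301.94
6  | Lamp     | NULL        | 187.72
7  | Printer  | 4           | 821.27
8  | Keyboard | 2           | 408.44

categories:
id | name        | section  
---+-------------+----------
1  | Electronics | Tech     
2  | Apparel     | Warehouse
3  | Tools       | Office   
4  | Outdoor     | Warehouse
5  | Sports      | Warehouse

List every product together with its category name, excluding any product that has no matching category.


INNER JOIN keeps only products rows whose category_id matches an id in categories. Walk through each product:
  - product 1 (Mouse): category_id=3 -> matches Tools
  - product 2 (Router): category_id=3 -> matches Tools
  - product 3 (Cable): category_id=3 -> matches Tools
  - product 4 (Tablet): category_id=2 -> matches Apparel
  - product 5 (Pen): category_id=1 -> matches Electronics
  - product 6 (Lamp): category_id=NULL, no match -> dropped
  - product 7 (Printer): category_id=4 -> matches Outdoor
  - product 8 (Keyboard): category_id=2 -> matches Apparel
So 1 of 8 rows is dropped.

SQL:
SELECT a.name, b.name AS category
FROM products a
INNER JOIN categories b ON a.category_id = b.id

Result:
name     | category   
---------+------------
Mouse    | Tools      
Router   | Tools      
Cable    | Tools      
Tablet   | Apparel    
Pen      | Electronics
Printer  | Outdoor    
Keyboard | Apparel    


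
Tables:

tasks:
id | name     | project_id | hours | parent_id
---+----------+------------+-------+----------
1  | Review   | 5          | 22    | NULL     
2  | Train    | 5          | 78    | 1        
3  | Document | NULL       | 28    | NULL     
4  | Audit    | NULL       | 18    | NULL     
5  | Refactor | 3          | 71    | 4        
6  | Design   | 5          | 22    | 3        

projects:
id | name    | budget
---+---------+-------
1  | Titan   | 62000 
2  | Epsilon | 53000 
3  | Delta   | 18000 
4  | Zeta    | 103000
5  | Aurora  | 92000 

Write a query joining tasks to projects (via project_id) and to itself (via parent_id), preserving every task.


Two LEFT JOINs from the same base table tasks: one to projects via project_id, one to tasks itself via parent_id. Both are LEFT so every task is preserved.
Match against projects:
  - task 1 (Review): project_id=5 -> matches Aurora
  - task 2 (Train): project_id=5 -> matches Aurora
  - task 3 (Document): project_id=NULL, no match -> kept with NULL
  - task 4 (Audit): project_id=NULL, no match -> kept with NULL
  - task 5 (Refactor): project_id=3 -> matches Delta
  - task 6 (Design): project_id=5 -> matches Aurora
Match against tasks (self):
  - task 1 (Review): parent_id=NULL -> NULL
  - task 2 (Train): parent_id=1 -> Review
  - task 3 (Document): parent_id=NULL -> NULL
  - task 4 (Audit): parent_id=NULL -> NULL
  - task 5 (Refactor): parent_id=4 -> Audit
  - task 6 (Design): parent_id=3 -> Document

SQL:
SELECT a.name, b.name AS project, c.name AS parent
FROM tasks a
LEFT JOIN projects b ON a.project_id = b.id
LEFT JOIN tasks c ON a.parent_id = c.id

Result:
name     | project | parent  
---------+---------+---------
Review   | Aurora  | NULL    
Train    | Aurora  | Review  
Document | NULL    | NULL    
Audit    | NULL    | NULL    
Refactor | Delta   | Audit   
Design   | Aurora  | Document


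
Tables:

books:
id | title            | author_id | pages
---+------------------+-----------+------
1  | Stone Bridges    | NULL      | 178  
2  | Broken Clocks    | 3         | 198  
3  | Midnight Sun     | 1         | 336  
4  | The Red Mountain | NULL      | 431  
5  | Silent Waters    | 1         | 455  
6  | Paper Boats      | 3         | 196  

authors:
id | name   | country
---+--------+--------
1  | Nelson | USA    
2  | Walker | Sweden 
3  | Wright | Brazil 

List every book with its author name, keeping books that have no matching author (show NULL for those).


LEFT JOIN keeps every row from books (the left table); where author_id has no match in authors, the author columns become NULL. Walk through each book:
  - book 1 (Stone Bridges): author_id=NULL, no match -> kept with NULL
  - book 2 (Broken Clocks): author_id=3 -> matches Wright
  - book 3 (Midnight Sun): author_id=1 -> matches Nelson
  - book 4 (The Red Mountain): author_id=NULL, no match -> kept with NULL
  - book 5 (Silent Waters): author_id=1 -> matches Nelson
  - book 6 (Paper Boats): author_id=3 -> matches Wright
All 6 rows appear; 2 have NULL author.

SQL:
SELECT a.title, b.name AS author
FROM books a
LEFT JOIN authors b ON a.author_id = b.id

Result:
title            | author
-----------------+-------
Stone Bridges    | NULL  
Broken Clocks    | Wright
Midnight Sun     | Nelson
The Red Mountain | NULL  
Silent Waters    | Nelson
Paper Boats      | Wright


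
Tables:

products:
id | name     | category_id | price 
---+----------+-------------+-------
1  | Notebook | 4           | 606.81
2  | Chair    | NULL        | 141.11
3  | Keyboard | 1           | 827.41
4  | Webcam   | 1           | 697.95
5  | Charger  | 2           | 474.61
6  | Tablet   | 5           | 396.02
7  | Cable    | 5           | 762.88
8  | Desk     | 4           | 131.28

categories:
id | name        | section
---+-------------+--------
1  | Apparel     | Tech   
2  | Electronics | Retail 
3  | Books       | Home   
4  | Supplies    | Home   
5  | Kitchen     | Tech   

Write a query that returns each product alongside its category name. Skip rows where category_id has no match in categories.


INNER JOIN keeps only products rows whose category_id matches an id in categories. Walk through each product:
  - product 1 (Notebook): category_id=4 -> matches Supplies
  - product 2 (Chair): category_id=NULL, no match -> dropped
  - product 3 (Keyboard): category_id=1 -> matches Apparel
  - product 4 (Webcam): category_id=1 -> matches Apparel
  - product 5 (Charger): category_id=2 -> matches Electronics
  - product 6 (Tablet): category_id=5 -> matches Kitchen
  - product 7 (Cable): category_id=5 -> matches Kitchen
  - product 8 (Desk): category_id=4 -> matches Supplies
So 1 of 8 rows is dropped.

SQL:
SELECT a.name, b.name AS category
FROM products a
INNER JOIN categories b ON a.category_id = b.id

Result:
name     | category   
---------+------------
Notebook | Supplies   
Keyboard | Apparel    
Webcam   | Apparel    
Charger  | Electronics
Tablet   | Kitchen    
Cable    | Kitchen    
Desk     | Supplies   
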